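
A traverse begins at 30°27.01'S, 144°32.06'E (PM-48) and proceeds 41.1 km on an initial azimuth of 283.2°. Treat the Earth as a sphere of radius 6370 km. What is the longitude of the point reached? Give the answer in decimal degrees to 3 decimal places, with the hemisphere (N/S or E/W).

144.117°E

PM-48: φ = -30.45017°, λ = +144.53433°
δ = d/R = 41.1/6370 = 0.006452 rad
φ₂ = arcsin(sin φ₁ cos δ + cos φ₁ sin δ cos θ)
   = arcsin(-0.50679·0.99998 + 0.86207·0.00645·0.22835) = -30.36509°
λ₂ = λ₁ + atan2(sin θ sin δ cos φ₁, cos δ − sin φ₁ sin φ₂) = 144.11720°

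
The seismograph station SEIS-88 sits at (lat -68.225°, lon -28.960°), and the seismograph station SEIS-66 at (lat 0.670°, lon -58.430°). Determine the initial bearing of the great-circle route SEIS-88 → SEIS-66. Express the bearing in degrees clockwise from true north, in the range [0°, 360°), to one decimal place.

328.8°

Δλ = -29.4700°
y = sin Δλ · cos φ₂ = -0.491934
x = cos φ₁ sin φ₂ − sin φ₁ cos φ₂ cos Δλ = 0.812776
θ = atan2(y, x) = -31.1845° → 328.8155° (mod 360°)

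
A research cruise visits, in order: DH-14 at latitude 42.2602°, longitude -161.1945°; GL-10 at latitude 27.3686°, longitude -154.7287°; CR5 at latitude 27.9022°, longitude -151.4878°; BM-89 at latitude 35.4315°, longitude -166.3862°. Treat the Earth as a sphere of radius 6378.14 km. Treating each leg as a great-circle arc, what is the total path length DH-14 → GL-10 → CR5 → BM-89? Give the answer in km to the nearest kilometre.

DH-14→GL-10: c = 0.275706 rad, d = 1758.49 km
GL-10→CR5: c = 0.050968 rad, d = 325.08 km
CR5→BM-89: c = 0.256944 rad, d = 1638.83 km
Total = 1758.49 + 325.08 + 1638.83 = 3722.40 km

3722 km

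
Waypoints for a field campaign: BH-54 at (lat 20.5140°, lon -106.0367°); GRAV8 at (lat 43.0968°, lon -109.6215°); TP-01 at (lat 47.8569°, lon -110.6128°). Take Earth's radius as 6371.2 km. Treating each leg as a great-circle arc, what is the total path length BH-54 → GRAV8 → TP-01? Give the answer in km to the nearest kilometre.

3068 km

BH-54→GRAV8: c = 0.397614 rad, d = 2533.28 km
GRAV8→TP-01: c = 0.083958 rad, d = 534.92 km
Total = 2533.28 + 534.92 = 3068.20 km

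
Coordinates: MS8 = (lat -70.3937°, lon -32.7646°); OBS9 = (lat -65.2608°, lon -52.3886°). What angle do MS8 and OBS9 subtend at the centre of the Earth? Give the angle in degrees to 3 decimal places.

8.947°

Δφ = 5.1329°,  Δλ = -19.6240°
a = sin²(Δφ/2) + cos φ₁ cos φ₂ sin²(Δλ/2) = 0.006083
c = 2·arcsin(√a) = 0.156149 rad = 8.9467°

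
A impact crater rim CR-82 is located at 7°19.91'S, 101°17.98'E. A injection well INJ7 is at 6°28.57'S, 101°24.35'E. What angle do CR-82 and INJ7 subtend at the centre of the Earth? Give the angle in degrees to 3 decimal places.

CR-82: φ = -7.33183°, λ = +101.29967°
INJ7: φ = -6.47617°, λ = +101.40583°
Δφ = 0.8557°,  Δλ = 0.1062°
a = sin²(Δφ/2) + cos φ₁ cos φ₂ sin²(Δλ/2) = 0.000057
c = 2·arcsin(√a) = 0.015047 rad = 0.8621°

0.862°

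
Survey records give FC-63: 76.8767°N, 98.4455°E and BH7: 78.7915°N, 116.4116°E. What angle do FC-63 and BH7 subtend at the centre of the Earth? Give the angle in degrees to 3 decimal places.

4.219°

Δφ = 1.9148°,  Δλ = 17.9661°
a = sin²(Δφ/2) + cos φ₁ cos φ₂ sin²(Δλ/2) = 0.001355
c = 2·arcsin(√a) = 0.073642 rad = 4.2194°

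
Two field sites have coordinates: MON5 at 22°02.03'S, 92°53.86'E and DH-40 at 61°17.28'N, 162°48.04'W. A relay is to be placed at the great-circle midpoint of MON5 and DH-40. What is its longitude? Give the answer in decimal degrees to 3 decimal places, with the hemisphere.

122.837°E

MON5: φ = -22.03383°, λ = +92.89767°
DH-40: φ = +61.28800°, λ = -162.80067°
Bx = cos φ₂ cos Δλ = -0.118674,  By = cos φ₂ sin Δλ = 0.465519
φₘ = atan2(sin φ₁ + sin φ₂, √((cos φ₁ + Bx)² + By²)) = 28.28346°
λₘ = λ₁ + atan2(By, cos φ₁ + Bx) = 122.83664°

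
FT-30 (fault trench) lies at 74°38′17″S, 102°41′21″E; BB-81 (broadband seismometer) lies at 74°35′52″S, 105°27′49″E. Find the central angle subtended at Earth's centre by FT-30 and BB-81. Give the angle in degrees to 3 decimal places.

FT-30: φ = -74.63806°, λ = +102.68917°
BB-81: φ = -74.59778°, λ = +105.46361°
Δφ = 0.0403°,  Δλ = 2.7744°
a = sin²(Δφ/2) + cos φ₁ cos φ₂ sin²(Δλ/2) = 0.000041
c = 2·arcsin(√a) = 0.012863 rad = 0.7370°

0.737°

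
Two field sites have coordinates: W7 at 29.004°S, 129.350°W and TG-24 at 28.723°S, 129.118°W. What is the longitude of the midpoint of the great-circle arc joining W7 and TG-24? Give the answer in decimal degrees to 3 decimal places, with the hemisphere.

129.234°W

Bx = cos φ₂ cos Δλ = 0.876946,  By = cos φ₂ sin Δλ = 0.003551
φₘ = atan2(sin φ₁ + sin φ₂, √((cos φ₁ + Bx)² + By²)) = -28.86355°
λₘ = λ₁ + atan2(By, cos φ₁ + Bx) = -129.23384°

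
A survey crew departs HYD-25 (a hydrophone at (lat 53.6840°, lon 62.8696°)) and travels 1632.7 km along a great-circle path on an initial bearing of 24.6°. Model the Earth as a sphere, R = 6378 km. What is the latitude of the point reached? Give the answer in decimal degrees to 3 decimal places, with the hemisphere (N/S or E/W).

66.327°N

δ = d/R = 1632.7/6378 = 0.255989 rad
φ₂ = arcsin(sin φ₁ cos δ + cos φ₁ sin δ cos θ)
   = arcsin(0.80576·0.96741 + 0.59224·0.25320·0.90924) = 66.32693°
λ₂ = λ₁ + atan2(sin θ sin δ cos φ₁, cos δ − sin φ₁ sin φ₂) = 78.08881°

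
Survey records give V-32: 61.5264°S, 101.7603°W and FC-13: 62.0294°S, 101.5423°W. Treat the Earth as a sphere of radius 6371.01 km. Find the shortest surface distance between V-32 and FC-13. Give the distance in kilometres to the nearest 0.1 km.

Δφ = -0.5030°,  Δλ = 0.2180°
a = sin²(Δφ/2) + cos φ₁ cos φ₂ sin²(Δλ/2) = 0.000020
c = 2·arcsin(√a) = 0.008961 rad = 0.5135°
d = R·c = 6371.01 × 0.008961 = 57.1 km

57.1 km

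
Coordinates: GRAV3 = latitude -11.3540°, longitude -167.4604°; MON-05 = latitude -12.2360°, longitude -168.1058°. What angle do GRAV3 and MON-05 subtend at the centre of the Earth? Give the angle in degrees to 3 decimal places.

1.085°

Δφ = -0.8820°,  Δλ = -0.6454°
a = sin²(Δφ/2) + cos φ₁ cos φ₂ sin²(Δλ/2) = 0.000090
c = 2·arcsin(√a) = 0.018935 rad = 1.0849°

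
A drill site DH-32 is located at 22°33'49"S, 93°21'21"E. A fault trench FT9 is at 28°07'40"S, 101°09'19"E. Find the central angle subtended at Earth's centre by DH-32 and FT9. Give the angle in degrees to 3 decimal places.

DH-32: φ = -22.56361°, λ = +93.35583°
FT9: φ = -28.12778°, λ = +101.15528°
Δφ = -5.5642°,  Δλ = 7.7994°
a = sin²(Δφ/2) + cos φ₁ cos φ₂ sin²(Δλ/2) = 0.006123
c = 2·arcsin(√a) = 0.156657 rad = 8.9758°

8.976°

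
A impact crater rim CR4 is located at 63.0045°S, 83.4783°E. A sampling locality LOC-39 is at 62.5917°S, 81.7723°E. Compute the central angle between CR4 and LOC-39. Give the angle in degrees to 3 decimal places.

0.882°

Δφ = 0.4128°,  Δλ = -1.7060°
a = sin²(Δφ/2) + cos φ₁ cos φ₂ sin²(Δλ/2) = 0.000059
c = 2·arcsin(√a) = 0.015400 rad = 0.8823°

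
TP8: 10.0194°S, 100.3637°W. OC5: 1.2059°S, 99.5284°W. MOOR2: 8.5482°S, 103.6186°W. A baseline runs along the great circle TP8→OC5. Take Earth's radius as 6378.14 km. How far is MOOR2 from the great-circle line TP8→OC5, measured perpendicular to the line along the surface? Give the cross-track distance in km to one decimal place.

δ₁₃ = central angle TP8→MOOR2 = 0.061663 rad  (haversine)
θ₁₃ = bearing TP8→MOOR2 = 294.338°,  θ₁₂ = bearing TP8→OC5 = 5.435°
dₓₜ = R·arcsin(sin δ₁₃ · sin(θ₁₃ − θ₁₂)) = 6378.14·arcsin(0.06162·sin(288.904°)) = -372.059 km
|dₓₜ| = 372.059 km

372.1 km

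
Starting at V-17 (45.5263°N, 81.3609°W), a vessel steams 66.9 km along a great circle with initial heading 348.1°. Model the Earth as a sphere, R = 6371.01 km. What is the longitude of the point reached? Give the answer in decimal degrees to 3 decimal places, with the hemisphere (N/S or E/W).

81.540°W

δ = d/R = 66.9/6371.01 = 0.010501 rad
φ₂ = arcsin(sin φ₁ cos δ + cos φ₁ sin δ cos θ)
   = arcsin(0.71357·0.99994 + 0.70058·0.01050·0.97851) = 46.11488°
λ₂ = λ₁ + atan2(sin θ sin δ cos φ₁, cos δ − sin φ₁ sin φ₂) = -81.53986°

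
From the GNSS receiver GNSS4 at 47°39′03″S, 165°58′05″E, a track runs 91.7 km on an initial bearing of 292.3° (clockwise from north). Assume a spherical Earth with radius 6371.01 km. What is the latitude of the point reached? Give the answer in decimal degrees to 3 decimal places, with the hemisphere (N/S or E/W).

47.332°S

GNSS4: φ = -47.65083°, λ = +165.96806°
δ = d/R = 91.7/6371.01 = 0.014393 rad
φ₂ = arcsin(sin φ₁ cos δ + cos φ₁ sin δ cos θ)
   = arcsin(-0.73905·0.99990 + 0.67365·0.01439·0.37946) = -47.33237°
λ₂ = λ₁ + atan2(sin θ sin δ cos φ₁, cos δ − sin φ₁ sin φ₂) = 164.84223°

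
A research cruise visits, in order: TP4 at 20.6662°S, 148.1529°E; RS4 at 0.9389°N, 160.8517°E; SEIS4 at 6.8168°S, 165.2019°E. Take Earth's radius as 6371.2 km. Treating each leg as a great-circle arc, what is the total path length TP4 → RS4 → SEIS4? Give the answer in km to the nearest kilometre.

TP4→RS4: c = 0.435024 rad, d = 2771.62 km
RS4→SEIS4: c = 0.155125 rad, d = 988.33 km
Total = 2771.62 + 988.33 = 3759.95 km

3760 km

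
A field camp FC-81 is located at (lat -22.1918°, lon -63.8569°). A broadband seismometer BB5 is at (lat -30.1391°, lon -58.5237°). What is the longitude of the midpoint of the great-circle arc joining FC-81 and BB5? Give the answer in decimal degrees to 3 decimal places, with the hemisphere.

Bx = cos φ₂ cos Δλ = 0.861065,  By = cos φ₂ sin Δλ = 0.080382
φₘ = atan2(sin φ₁ + sin φ₂, √((cos φ₁ + Bx)² + By²)) = -26.19000°
λₘ = λ₁ + atan2(By, cos φ₁ + Bx) = -61.28137°

61.281°W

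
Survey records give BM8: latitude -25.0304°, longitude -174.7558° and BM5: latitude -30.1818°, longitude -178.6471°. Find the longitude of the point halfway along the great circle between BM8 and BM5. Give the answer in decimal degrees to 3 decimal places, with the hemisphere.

176.656°W

Bx = cos φ₂ cos Δλ = 0.862442,  By = cos φ₂ sin Δλ = -0.058664
φₘ = atan2(sin φ₁ + sin φ₂, √((cos φ₁ + Bx)² + By²)) = -27.61966°
λₘ = λ₁ + atan2(By, cos φ₁ + Bx) = -176.65566°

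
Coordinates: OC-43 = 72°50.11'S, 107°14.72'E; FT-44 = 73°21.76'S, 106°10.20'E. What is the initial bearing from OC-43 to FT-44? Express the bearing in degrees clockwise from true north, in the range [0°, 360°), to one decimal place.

210.1°

OC-43: φ = -72.83517°, λ = +107.24533°
FT-44: φ = -73.36267°, λ = +106.17000°
Δλ = -1.0753°
y = sin Δλ · cos φ₂ = -0.005373
x = cos φ₁ sin φ₂ − sin φ₁ cos φ₂ cos Δλ = -0.009255
θ = atan2(y, x) = -149.8607° → 210.1393° (mod 360°)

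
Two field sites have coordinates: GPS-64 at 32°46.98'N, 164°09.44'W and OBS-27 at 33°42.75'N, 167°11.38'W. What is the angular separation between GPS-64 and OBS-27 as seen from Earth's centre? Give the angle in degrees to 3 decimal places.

2.701°

GPS-64: φ = +32.78300°, λ = -164.15733°
OBS-27: φ = +33.71250°, λ = -167.18967°
Δφ = 0.9295°,  Δλ = -3.0323°
a = sin²(Δφ/2) + cos φ₁ cos φ₂ sin²(Δλ/2) = 0.000555
c = 2·arcsin(√a) = 0.047138 rad = 2.7008°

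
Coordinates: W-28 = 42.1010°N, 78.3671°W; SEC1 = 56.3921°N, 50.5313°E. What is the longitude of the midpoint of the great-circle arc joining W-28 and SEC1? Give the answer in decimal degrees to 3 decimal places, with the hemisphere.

30.843°W

Bx = cos φ₂ cos Δλ = -0.347570,  By = cos φ₂ sin Δλ = 0.430772
φₘ = atan2(sin φ₁ + sin φ₂, √((cos φ₁ + Bx)² + By²)) = 68.76813°
λₘ = λ₁ + atan2(By, cos φ₁ + Bx) = -30.84284°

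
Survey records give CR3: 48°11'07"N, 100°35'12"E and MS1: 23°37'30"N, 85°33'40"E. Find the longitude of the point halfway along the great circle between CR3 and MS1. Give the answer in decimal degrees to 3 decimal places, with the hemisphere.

91.883°E

CR3: φ = +48.18528°, λ = +100.58667°
MS1: φ = +23.62500°, λ = +85.56111°
Bx = cos φ₂ cos Δλ = 0.884864,  By = cos φ₂ sin Δλ = -0.237522
φₘ = atan2(sin φ₁ + sin φ₂, √((cos φ₁ + Bx)² + By²)) = 36.13420°
λₘ = λ₁ + atan2(By, cos φ₁ + Bx) = 91.88323°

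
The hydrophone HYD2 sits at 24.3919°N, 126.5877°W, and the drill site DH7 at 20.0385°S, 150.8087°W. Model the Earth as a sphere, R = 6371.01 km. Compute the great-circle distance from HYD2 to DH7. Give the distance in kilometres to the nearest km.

Δφ = -44.4304°,  Δλ = -24.2210°
a = sin²(Δφ/2) + cos φ₁ cos φ₂ sin²(Δλ/2) = 0.180609
c = 2·arcsin(√a) = 0.877882 rad = 50.2989°
d = R·c = 6371.01 × 0.877882 = 5593.0 km

5593 km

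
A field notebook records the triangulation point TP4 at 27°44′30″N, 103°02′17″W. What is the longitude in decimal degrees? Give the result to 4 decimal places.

103° + 2′/60 + 17″/3600 = 103 + 0.03333 + 0.00472 = 103.0381°

103.0381°W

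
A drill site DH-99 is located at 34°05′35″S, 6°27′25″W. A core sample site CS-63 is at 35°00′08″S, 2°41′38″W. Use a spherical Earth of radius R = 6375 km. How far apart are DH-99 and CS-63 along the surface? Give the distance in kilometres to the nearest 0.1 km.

DH-99: φ = -34.09306°, λ = -6.45694°
CS-63: φ = -35.00222°, λ = -2.69389°
Δφ = -0.9092°,  Δλ = 3.7631°
a = sin²(Δφ/2) + cos φ₁ cos φ₂ sin²(Δλ/2) = 0.000794
c = 2·arcsin(√a) = 0.056371 rad = 3.2298°
d = R·c = 6375 × 0.056371 = 359.4 km

359.4 km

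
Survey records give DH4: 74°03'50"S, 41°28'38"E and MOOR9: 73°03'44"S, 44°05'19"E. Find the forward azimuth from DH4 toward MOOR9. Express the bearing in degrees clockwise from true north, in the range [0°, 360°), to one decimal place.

DH4: φ = -74.06389°, λ = +41.47722°
MOOR9: φ = -73.06222°, λ = +44.08861°
Δλ = 2.6114°
y = sin Δλ · cos φ₂ = 0.013274
x = cos φ₁ sin φ₂ − sin φ₁ cos φ₂ cos Δλ = 0.017191
θ = atan2(y, x) = 37.6733° → 37.6733° (mod 360°)

37.7°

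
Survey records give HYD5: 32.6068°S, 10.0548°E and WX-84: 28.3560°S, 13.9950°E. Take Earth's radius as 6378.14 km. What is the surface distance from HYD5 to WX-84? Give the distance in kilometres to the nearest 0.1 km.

Δφ = 4.2508°,  Δλ = 3.9402°
a = sin²(Δφ/2) + cos φ₁ cos φ₂ sin²(Δλ/2) = 0.002252
c = 2·arcsin(√a) = 0.094936 rad = 5.4395°
d = R·c = 6378.14 × 0.094936 = 605.5 km

605.5 km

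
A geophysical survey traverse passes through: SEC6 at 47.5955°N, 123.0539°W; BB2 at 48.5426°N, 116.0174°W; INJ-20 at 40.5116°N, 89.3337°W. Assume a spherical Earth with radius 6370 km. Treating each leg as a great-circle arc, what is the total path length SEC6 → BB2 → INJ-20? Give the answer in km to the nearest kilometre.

2814 km

SEC6→BB2: c = 0.083682 rad, d = 533.05 km
BB2→INJ-20: c = 0.358040 rad, d = 2280.71 km
Total = 533.05 + 2280.71 = 2813.77 km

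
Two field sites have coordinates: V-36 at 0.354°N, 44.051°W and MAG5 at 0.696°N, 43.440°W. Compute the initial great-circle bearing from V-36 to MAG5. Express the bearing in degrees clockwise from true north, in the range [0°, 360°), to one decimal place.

60.8°

Δλ = 0.6110°
y = sin Δλ · cos φ₂ = 0.010663
x = cos φ₁ sin φ₂ − sin φ₁ cos φ₂ cos Δλ = 0.005969
θ = atan2(y, x) = 60.7590° → 60.7590° (mod 360°)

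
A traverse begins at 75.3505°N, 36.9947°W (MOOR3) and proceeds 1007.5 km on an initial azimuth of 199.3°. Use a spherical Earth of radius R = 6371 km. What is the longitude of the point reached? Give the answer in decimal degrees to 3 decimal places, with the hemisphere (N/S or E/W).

44.529°W

δ = d/R = 1007.5/6371 = 0.158138 rad
φ₂ = arcsin(sin φ₁ cos δ + cos φ₁ sin δ cos θ)
   = arcsin(0.96749·0.98752 + 0.25291·0.15748·-0.94380) = 66.61081°
λ₂ = λ₁ + atan2(sin θ sin δ cos φ₁, cos δ − sin φ₁ sin φ₂) = -44.52875°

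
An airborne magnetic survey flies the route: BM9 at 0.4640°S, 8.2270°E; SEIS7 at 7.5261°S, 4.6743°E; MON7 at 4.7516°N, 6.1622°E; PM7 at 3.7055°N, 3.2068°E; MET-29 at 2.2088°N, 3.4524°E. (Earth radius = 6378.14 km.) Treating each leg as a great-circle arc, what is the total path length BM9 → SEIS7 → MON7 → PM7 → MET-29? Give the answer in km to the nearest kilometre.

2773 km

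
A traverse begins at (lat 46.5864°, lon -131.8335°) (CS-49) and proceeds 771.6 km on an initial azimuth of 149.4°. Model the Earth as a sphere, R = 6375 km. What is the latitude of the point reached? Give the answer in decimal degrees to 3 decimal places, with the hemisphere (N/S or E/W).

δ = d/R = 771.6/6375 = 0.121035 rad
φ₂ = arcsin(sin φ₁ cos δ + cos φ₁ sin δ cos θ)
   = arcsin(0.72641·0.99268 + 0.68726·0.12074·-0.86074) = 40.51696°
λ₂ = λ₁ + atan2(sin θ sin δ cos φ₁, cos δ − sin φ₁ sin φ₂) = -127.19620°

40.517°N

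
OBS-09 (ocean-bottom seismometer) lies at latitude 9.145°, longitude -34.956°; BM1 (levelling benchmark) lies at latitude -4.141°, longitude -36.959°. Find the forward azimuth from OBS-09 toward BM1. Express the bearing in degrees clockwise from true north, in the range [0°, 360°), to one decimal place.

188.6°

Δλ = -2.0030°
y = sin Δλ · cos φ₂ = -0.034861
x = cos φ₁ sin φ₂ − sin φ₁ cos φ₂ cos Δλ = -0.229715
θ = atan2(y, x) = -171.3709° → 188.6291° (mod 360°)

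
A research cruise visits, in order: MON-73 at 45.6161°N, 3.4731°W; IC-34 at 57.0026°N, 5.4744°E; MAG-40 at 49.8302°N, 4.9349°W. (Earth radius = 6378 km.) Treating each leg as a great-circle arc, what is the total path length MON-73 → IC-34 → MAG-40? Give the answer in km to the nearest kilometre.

2463 km

MON-73→IC-34: c = 0.220984 rad, d = 1409.43 km
IC-34→MAG-40: c = 0.165152 rad, d = 1053.34 km
Total = 1409.43 + 1053.34 = 2462.77 km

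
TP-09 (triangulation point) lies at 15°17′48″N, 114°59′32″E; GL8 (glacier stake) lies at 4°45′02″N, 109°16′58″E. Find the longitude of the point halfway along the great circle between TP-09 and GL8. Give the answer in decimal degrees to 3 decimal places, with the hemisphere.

TP-09: φ = +15.29667°, λ = +114.99222°
GL8: φ = +4.75056°, λ = +109.28278°
Bx = cos φ₂ cos Δλ = 0.991621,  By = cos φ₂ sin Δλ = -0.099142
φₘ = atan2(sin φ₁ + sin φ₂, √((cos φ₁ + Bx)² + By²)) = 10.03581°
λₘ = λ₁ + atan2(By, cos φ₁ + Bx) = 112.09089°

112.091°E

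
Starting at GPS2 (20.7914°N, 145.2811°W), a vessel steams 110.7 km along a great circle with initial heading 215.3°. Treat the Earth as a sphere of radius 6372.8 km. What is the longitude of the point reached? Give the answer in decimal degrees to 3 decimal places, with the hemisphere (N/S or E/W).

δ = d/R = 110.7/6372.8 = 0.017371 rad
φ₂ = arcsin(sin φ₁ cos δ + cos φ₁ sin δ cos θ)
   = arcsin(0.35497·0.99985 + 0.93488·0.01737·-0.81614) = 19.97805°
λ₂ = λ₁ + atan2(sin θ sin δ cos φ₁, cos δ − sin φ₁ sin φ₂) = -145.89303°

145.893°W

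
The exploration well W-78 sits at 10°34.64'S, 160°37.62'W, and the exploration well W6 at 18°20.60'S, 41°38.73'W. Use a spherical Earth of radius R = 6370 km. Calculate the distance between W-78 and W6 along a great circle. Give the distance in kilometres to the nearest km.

12588 km

W-78: φ = -10.57733°, λ = -160.62700°
W6: φ = -18.34333°, λ = -41.64550°
Δφ = -7.7660°,  Δλ = 118.9815°
a = sin²(Δφ/2) + cos φ₁ cos φ₂ sin²(Δλ/2) = 0.697162
c = 2·arcsin(√a) = 1.976128 rad = 113.2238°
d = R·c = 6370 × 1.976128 = 12587.9 km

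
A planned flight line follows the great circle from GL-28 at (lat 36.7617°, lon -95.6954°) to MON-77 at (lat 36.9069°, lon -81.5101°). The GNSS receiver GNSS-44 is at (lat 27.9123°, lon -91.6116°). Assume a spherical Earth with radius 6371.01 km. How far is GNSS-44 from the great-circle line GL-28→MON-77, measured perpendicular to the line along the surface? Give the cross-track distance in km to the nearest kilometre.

δ₁₃ = central angle GL-28→GNSS-44 = 0.165727 rad  (haversine)
θ₁₃ = bearing GL-28→GNSS-44 = 157.575°,  θ₁₂ = bearing GL-28→MON-77 = 85.005°
dₓₜ = R·arcsin(sin δ₁₃ · sin(θ₁₃ − θ₁₂)) = 6371.01·arcsin(0.16497·sin(72.570°)) = 1006.953 km
|dₓₜ| = 1006.953 km

1007 km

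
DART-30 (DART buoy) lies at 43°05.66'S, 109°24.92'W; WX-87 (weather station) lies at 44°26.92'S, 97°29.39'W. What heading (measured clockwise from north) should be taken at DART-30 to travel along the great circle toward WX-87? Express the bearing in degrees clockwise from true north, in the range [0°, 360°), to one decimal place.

103.0°

DART-30: φ = -43.09433°, λ = -109.41533°
WX-87: φ = -44.44867°, λ = -97.48983°
Δλ = 11.9255°
y = sin Δλ · cos φ₂ = 0.147516
x = cos φ₁ sin φ₂ − sin φ₁ cos φ₂ cos Δλ = -0.034162
θ = atan2(y, x) = 103.0388° → 103.0388° (mod 360°)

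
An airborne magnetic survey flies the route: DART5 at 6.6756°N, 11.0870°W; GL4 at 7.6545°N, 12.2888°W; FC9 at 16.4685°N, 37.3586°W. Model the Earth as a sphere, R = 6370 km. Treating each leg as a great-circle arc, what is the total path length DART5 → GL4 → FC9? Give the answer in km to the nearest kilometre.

3064 km

DART5→GL4: c = 0.026926 rad, d = 171.52 km
GL4→FC9: c = 0.454107 rad, d = 2892.66 km
Total = 171.52 + 2892.66 = 3064.18 km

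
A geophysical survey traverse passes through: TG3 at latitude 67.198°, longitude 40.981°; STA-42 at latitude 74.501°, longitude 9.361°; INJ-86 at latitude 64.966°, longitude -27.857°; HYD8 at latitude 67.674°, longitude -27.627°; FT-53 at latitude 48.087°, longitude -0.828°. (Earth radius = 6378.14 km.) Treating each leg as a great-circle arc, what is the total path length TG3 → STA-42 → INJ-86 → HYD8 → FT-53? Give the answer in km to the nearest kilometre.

TG3→STA-42: c = 0.217159 rad, d = 1385.07 km
STA-42→INJ-86: c = 0.272298 rad, d = 1736.75 km
INJ-86→HYD8: c = 0.047291 rad, d = 301.63 km
HYD8→FT-53: c = 0.415590 rad, d = 2650.69 km
Total = 1385.07 + 1736.75 + 301.63 + 2650.69 = 6074.14 km

6074 km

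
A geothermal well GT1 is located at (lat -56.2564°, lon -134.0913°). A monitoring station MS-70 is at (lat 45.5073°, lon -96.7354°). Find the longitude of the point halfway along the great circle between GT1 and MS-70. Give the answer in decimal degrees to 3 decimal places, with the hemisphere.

Bx = cos φ₂ cos Δλ = 0.557068,  By = cos φ₂ sin Δλ = 0.425232
φₘ = atan2(sin φ₁ + sin φ₂, √((cos φ₁ + Bx)² + By²)) = -5.66714°
λₘ = λ₁ + atan2(By, cos φ₁ + Bx) = -113.17369°

113.174°W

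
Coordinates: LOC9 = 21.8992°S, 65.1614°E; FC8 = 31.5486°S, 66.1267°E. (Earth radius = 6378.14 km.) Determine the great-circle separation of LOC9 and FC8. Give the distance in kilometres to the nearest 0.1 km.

1078.4 km

Δφ = -9.6494°,  Δλ = 0.9653°
a = sin²(Δφ/2) + cos φ₁ cos φ₂ sin²(Δλ/2) = 0.007130
c = 2·arcsin(√a) = 0.169082 rad = 9.6877°
d = R·c = 6378.14 × 0.169082 = 1078.4 km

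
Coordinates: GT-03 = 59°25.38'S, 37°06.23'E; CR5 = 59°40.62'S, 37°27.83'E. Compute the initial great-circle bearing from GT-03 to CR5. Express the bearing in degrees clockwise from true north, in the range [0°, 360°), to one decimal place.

144.5°

GT-03: φ = -59.42300°, λ = +37.10383°
CR5: φ = -59.67700°, λ = +37.46383°
Δλ = 0.3600°
y = sin Δλ · cos φ₂ = 0.003172
x = cos φ₁ sin φ₂ − sin φ₁ cos φ₂ cos Δλ = -0.004442
θ = atan2(y, x) = 144.4661° → 144.4661° (mod 360°)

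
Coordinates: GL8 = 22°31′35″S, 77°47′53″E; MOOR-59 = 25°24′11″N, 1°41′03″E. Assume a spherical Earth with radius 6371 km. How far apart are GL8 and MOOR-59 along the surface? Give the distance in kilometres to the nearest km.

GL8: φ = -22.52639°, λ = +77.79806°
MOOR-59: φ = +25.40306°, λ = +1.68417°
Δφ = 47.9294°,  Δλ = -76.1139°
a = sin²(Δφ/2) + cos φ₁ cos φ₂ sin²(Δλ/2) = 0.482050
c = 2·arcsin(√a) = 1.534888 rad = 87.9426°
d = R·c = 6371 × 1.534888 = 9778.8 km

9779 km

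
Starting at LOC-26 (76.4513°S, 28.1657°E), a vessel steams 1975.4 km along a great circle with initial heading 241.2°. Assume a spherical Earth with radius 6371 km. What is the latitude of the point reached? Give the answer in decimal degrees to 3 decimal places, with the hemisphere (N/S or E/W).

δ = d/R = 1975.4/6371 = 0.310061 rad
φ₂ = arcsin(sin φ₁ cos δ + cos φ₁ sin δ cos θ)
   = arcsin(-0.97217·0.95231 + 0.23427·0.30512·-0.48175) = -73.79082°
λ₂ = λ₁ + atan2(sin θ sin δ cos φ₁, cos δ − sin φ₁ sin φ₂) = -45.13759°

73.791°S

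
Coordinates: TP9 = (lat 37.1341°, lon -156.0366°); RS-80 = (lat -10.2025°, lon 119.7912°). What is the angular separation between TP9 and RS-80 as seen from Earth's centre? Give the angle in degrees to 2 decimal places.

91.56°

Δφ = -47.3366°,  Δλ = -84.1722°
a = sin²(Δφ/2) + cos φ₁ cos φ₂ sin²(Δλ/2) = 0.513630
c = 2·arcsin(√a) = 1.598059 rad = 91.5620°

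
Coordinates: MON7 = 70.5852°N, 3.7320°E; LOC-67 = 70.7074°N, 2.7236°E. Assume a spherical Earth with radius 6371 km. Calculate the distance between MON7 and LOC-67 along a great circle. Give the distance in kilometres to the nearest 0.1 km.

39.6 km

Δφ = 0.1222°,  Δλ = -1.0084°
a = sin²(Δφ/2) + cos φ₁ cos φ₂ sin²(Δλ/2) = 0.000010
c = 2·arcsin(√a) = 0.006210 rad = 0.3558°
d = R·c = 6371 × 0.006210 = 39.6 km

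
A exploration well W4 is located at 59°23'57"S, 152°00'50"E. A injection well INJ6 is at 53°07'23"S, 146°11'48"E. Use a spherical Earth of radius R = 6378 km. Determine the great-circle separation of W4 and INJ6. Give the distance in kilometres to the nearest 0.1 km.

785.1 km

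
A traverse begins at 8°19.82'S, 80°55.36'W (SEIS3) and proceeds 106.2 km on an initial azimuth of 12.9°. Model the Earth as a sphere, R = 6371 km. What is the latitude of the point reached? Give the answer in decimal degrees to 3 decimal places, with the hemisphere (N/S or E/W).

7.399°S

SEIS3: φ = -8.33033°, λ = -80.92267°
δ = d/R = 106.2/6371 = 0.016669 rad
φ₂ = arcsin(sin φ₁ cos δ + cos φ₁ sin δ cos θ)
   = arcsin(-0.14488·0.99986 + 0.98945·0.01667·0.97476) = -7.39930°
λ₂ = λ₁ + atan2(sin θ sin δ cos φ₁, cos δ − sin φ₁ sin φ₂) = -80.70766°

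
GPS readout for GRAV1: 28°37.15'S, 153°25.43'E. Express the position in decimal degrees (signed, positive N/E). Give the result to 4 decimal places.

-28.6192°, +153.4238°

lat: 28.6192° S → -28.6192°
lon: 153.4238° E → +153.4238°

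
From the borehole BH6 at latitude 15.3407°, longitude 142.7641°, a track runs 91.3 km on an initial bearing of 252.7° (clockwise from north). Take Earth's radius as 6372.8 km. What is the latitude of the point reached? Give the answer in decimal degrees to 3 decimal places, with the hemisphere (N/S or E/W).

δ = d/R = 91.3/6372.8 = 0.014327 rad
φ₂ = arcsin(sin φ₁ cos δ + cos φ₁ sin δ cos θ)
   = arcsin(0.26456·0.99990 + 0.96437·0.01433·-0.29737) = 15.09514°
λ₂ = λ₁ + atan2(sin θ sin δ cos φ₁, cos δ − sin φ₁ sin φ₂) = 141.95238°

15.095°N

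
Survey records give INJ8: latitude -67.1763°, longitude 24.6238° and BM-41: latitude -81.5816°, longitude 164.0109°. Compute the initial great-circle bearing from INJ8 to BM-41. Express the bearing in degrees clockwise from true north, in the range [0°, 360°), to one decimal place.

Δλ = 139.3871°
y = sin Δλ · cos φ₂ = 0.095299
x = cos φ₁ sin φ₂ − sin φ₁ cos φ₂ cos Δλ = -0.486152
θ = atan2(y, x) = 168.9091° → 168.9091° (mod 360°)

168.9°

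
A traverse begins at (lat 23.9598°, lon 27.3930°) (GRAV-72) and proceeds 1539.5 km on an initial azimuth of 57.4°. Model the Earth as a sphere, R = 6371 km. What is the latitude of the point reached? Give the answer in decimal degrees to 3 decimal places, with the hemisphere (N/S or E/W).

δ = d/R = 1539.5/6371 = 0.241642 rad
φ₂ = arcsin(sin φ₁ cos δ + cos φ₁ sin δ cos θ)
   = arcsin(0.40610·0.97095 + 0.91383·0.23930·0.53877) = 30.80473°
λ₂ = λ₁ + atan2(sin θ sin δ cos φ₁, cos δ − sin φ₁ sin φ₂) = 40.96752°

30.805°N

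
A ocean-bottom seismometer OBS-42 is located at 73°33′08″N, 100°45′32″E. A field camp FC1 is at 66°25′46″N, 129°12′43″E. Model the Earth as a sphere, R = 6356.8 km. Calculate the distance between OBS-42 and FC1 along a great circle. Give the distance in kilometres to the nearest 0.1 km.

OBS-42: φ = +73.55222°, λ = +100.75889°
FC1: φ = +66.42944°, λ = +129.21194°
Δφ = -7.1228°,  Δλ = 28.4531°
a = sin²(Δφ/2) + cos φ₁ cos φ₂ sin²(Δλ/2) = 0.010697
c = 2·arcsin(√a) = 0.207221 rad = 11.8729°
d = R·c = 6356.8 × 0.207221 = 1317.3 km

1317.3 km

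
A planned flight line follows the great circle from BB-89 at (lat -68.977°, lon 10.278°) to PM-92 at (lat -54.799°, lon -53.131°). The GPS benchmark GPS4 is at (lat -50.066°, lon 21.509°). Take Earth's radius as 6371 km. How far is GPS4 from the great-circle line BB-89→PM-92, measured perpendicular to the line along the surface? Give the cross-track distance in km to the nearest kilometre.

1931 km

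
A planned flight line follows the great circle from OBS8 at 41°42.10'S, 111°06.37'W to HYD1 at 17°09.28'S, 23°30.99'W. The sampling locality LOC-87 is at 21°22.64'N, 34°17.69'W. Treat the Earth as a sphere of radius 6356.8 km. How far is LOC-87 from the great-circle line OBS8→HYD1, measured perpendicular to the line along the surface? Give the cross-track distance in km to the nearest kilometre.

3975 km

OBS8: φ = -41.70167°, λ = -111.10617°
HYD1: φ = -17.15467°, λ = -23.51650°
LOC-87: φ = +21.37733°, λ = -34.29483°
δ₁₃ = central angle OBS8→LOC-87 = 1.654758 rad  (haversine)
θ₁₃ = bearing OBS8→LOC-87 = 65.484°,  θ₁₂ = bearing OBS8→HYD1 = 101.457°
dₓₜ = R·arcsin(sin δ₁₃ · sin(θ₁₃ − θ₁₂)) = 6356.8·arcsin(0.99648·sin(-35.973°)) = -3974.889 km
|dₓₜ| = 3974.889 km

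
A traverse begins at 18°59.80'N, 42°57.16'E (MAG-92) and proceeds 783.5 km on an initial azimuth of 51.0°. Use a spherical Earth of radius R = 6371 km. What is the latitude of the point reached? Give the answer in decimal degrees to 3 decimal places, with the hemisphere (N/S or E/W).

23.331°N

MAG-92: φ = +18.99667°, λ = +42.95267°
δ = d/R = 783.5/6371 = 0.122979 rad
φ₂ = arcsin(sin φ₁ cos δ + cos φ₁ sin δ cos θ)
   = arcsin(0.32551·0.99245 + 0.94554·0.12267·0.62932) = 23.33139°
λ₂ = λ₁ + atan2(sin θ sin δ cos φ₁, cos δ − sin φ₁ sin φ₂) = 48.91194°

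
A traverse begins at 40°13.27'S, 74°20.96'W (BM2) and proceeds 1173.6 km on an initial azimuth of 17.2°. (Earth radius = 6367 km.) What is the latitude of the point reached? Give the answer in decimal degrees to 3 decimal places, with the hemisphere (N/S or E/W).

30.074°S

BM2: φ = -40.22117°, λ = -74.34933°
δ = d/R = 1173.6/6367 = 0.184325 rad
φ₂ = arcsin(sin φ₁ cos δ + cos φ₁ sin δ cos θ)
   = arcsin(-0.64574·0.98306 + 0.76356·0.18328·0.95528) = -30.07362°
λ₂ = λ₁ + atan2(sin θ sin δ cos φ₁, cos δ − sin φ₁ sin φ₂) = -70.75858°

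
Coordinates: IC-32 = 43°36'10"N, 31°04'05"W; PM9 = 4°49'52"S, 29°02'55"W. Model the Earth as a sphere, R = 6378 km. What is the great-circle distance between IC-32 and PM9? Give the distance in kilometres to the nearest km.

5395 km

IC-32: φ = +43.60278°, λ = -31.06806°
PM9: φ = -4.83111°, λ = -29.04861°
Δφ = -48.4339°,  Δλ = 2.0194°
a = sin²(Δφ/2) + cos φ₁ cos φ₂ sin²(Δλ/2) = 0.168482
c = 2·arcsin(√a) = 0.845930 rad = 48.4682°
d = R·c = 6378 × 0.845930 = 5395.3 km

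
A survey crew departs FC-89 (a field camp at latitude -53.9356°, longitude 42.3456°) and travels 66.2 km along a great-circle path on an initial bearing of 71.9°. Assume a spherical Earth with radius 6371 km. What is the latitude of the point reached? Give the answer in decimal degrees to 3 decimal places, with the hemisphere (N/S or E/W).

53.747°S

δ = d/R = 66.2/6371 = 0.010391 rad
φ₂ = arcsin(sin φ₁ cos δ + cos φ₁ sin δ cos θ)
   = arcsin(-0.80836·0.99995 + 0.58869·0.01039·0.31068) = -53.74682°
λ₂ = λ₁ + atan2(sin θ sin δ cos φ₁, cos δ − sin φ₁ sin φ₂) = 43.30257°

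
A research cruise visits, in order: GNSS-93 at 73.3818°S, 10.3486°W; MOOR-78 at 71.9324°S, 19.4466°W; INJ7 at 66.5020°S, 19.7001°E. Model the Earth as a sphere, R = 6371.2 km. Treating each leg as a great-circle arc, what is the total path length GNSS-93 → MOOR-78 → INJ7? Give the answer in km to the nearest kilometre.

1964 km

GNSS-93→MOOR-78: c = 0.053594 rad, d = 341.46 km
MOOR-78→INJ7: c = 0.254637 rad, d = 1622.35 km
Total = 341.46 + 1622.35 = 1963.80 km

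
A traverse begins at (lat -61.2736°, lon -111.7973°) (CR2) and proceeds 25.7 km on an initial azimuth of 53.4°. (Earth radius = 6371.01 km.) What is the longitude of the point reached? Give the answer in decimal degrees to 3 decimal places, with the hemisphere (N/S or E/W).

δ = d/R = 25.7/6371.01 = 0.004034 rad
φ₂ = arcsin(sin φ₁ cos δ + cos φ₁ sin δ cos θ)
   = arcsin(-0.87692·0.99999 + 0.48063·0.00403·0.59622) = -61.13525°
λ₂ = λ₁ + atan2(sin θ sin δ cos φ₁, cos δ − sin φ₁ sin φ₂) = -111.41293°

111.413°W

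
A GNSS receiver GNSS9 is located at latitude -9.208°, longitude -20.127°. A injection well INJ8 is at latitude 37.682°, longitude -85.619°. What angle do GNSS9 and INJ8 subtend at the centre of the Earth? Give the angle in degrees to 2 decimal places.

Δφ = 46.8900°,  Δλ = -65.4920°
a = sin²(Δφ/2) + cos φ₁ cos φ₂ sin²(Δλ/2) = 0.386876
c = 2·arcsin(√a) = 1.342572 rad = 76.9237°

76.92°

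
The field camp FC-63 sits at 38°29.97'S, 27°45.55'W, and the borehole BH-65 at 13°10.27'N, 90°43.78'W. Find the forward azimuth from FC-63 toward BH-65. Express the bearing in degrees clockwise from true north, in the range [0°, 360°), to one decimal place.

FC-63: φ = -38.49950°, λ = -27.75917°
BH-65: φ = +13.17117°, λ = -90.72967°
Δλ = -62.9705°
y = sin Δλ · cos φ₂ = -0.867340
x = cos φ₁ sin φ₂ − sin φ₁ cos φ₂ cos Δλ = 0.453783
θ = atan2(y, x) = -62.3819° → 297.6181° (mod 360°)

297.6°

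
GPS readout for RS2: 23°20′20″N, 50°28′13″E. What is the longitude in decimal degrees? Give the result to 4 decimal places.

50.4703°E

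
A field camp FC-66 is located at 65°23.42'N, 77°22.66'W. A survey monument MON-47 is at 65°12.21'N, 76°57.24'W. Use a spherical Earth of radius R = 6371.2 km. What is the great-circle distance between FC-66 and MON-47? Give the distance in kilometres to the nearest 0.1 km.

FC-66: φ = +65.39033°, λ = -77.37767°
MON-47: φ = +65.20350°, λ = -76.95400°
Δφ = -0.1868°,  Δλ = 0.4237°
a = sin²(Δφ/2) + cos φ₁ cos φ₂ sin²(Δλ/2) = 0.000005
c = 2·arcsin(√a) = 0.004492 rad = 0.2574°
d = R·c = 6371.2 × 0.004492 = 28.6 km

28.6 km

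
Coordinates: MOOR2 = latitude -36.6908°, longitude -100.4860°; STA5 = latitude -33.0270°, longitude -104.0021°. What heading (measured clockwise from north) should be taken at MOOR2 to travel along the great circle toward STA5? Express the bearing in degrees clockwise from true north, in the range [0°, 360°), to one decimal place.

320.8°

Δλ = -3.5161°
y = sin Δλ · cos φ₂ = -0.051419
x = cos φ₁ sin φ₂ − sin φ₁ cos φ₂ cos Δλ = 0.062959
θ = atan2(y, x) = -39.2389° → 320.7611° (mod 360°)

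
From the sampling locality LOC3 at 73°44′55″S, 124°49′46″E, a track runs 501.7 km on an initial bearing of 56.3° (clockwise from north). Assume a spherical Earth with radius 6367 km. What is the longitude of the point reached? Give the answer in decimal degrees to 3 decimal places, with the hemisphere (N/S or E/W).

136.363°E

LOC3: φ = -73.74861°, λ = +124.82944°
δ = d/R = 501.7/6367 = 0.078797 rad
φ₂ = arcsin(sin φ₁ cos δ + cos φ₁ sin δ cos θ)
   = arcsin(-0.96004·0.99690 + 0.27985·0.07872·0.55484) = -70.88123°
λ₂ = λ₁ + atan2(sin θ sin δ cos φ₁, cos δ − sin φ₁ sin φ₂) = 136.36321°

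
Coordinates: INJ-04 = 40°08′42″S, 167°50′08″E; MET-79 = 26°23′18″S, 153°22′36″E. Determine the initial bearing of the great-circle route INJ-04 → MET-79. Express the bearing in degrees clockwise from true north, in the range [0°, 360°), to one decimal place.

INJ-04: φ = -40.14500°, λ = +167.83556°
MET-79: φ = -26.38833°, λ = +153.37667°
Δλ = -14.4589°
y = sin Δλ · cos φ₂ = -0.223669
x = cos φ₁ sin φ₂ − sin φ₁ cos φ₂ cos Δλ = 0.219506
θ = atan2(y, x) = -45.5381° → 314.4619° (mod 360°)

314.5°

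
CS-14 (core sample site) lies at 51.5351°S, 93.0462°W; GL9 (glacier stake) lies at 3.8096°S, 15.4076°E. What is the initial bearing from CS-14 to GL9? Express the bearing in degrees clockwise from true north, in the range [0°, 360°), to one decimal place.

107.0°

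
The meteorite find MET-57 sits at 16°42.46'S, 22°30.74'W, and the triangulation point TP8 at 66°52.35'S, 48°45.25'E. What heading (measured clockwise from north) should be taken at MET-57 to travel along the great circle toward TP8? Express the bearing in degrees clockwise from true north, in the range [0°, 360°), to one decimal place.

156.2°

MET-57: φ = -16.70767°, λ = -22.51233°
TP8: φ = -66.87250°, λ = +48.75417°
Δλ = 71.2665°
y = sin Δλ · cos φ₂ = 0.371970
x = cos φ₁ sin φ₂ − sin φ₁ cos φ₂ cos Δλ = -0.844544
θ = atan2(y, x) = 156.2294° → 156.2294° (mod 360°)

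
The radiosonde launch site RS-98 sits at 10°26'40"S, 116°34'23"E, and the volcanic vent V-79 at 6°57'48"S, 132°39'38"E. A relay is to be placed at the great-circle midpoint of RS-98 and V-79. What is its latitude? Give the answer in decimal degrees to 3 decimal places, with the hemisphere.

8.789°S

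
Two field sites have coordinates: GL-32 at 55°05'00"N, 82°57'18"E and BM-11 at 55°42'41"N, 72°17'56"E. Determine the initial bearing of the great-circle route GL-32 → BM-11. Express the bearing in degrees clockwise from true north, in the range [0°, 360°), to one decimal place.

280.3°

GL-32: φ = +55.08333°, λ = +82.95500°
BM-11: φ = +55.71139°, λ = +72.29889°
Δλ = -10.6561°
y = sin Δλ · cos φ₂ = -0.104173
x = cos φ₁ sin φ₂ − sin φ₁ cos φ₂ cos Δλ = 0.018928
θ = atan2(y, x) = -79.7020° → 280.2980° (mod 360°)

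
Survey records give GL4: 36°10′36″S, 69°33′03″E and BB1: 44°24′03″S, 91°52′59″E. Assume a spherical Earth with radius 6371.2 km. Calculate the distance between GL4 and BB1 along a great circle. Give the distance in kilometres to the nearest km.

2094 km

GL4: φ = -36.17667°, λ = +69.55083°
BB1: φ = -44.40083°, λ = +91.88306°
Δφ = -8.2242°,  Δλ = 22.3322°
a = sin²(Δφ/2) + cos φ₁ cos φ₂ sin²(Δλ/2) = 0.026770
c = 2·arcsin(√a) = 0.328708 rad = 18.8336°
d = R·c = 6371.2 × 0.328708 = 2094.3 km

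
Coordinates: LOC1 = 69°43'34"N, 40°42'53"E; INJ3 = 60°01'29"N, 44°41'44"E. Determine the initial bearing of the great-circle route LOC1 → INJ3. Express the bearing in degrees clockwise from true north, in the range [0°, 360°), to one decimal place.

LOC1: φ = +69.72611°, λ = +40.71472°
INJ3: φ = +60.02472°, λ = +44.69556°
Δλ = 3.9808°
y = sin Δλ · cos φ₂ = 0.034685
x = cos φ₁ sin φ₂ − sin φ₁ cos φ₂ cos Δλ = -0.167383
θ = atan2(y, x) = 168.2927° → 168.2927° (mod 360°)

168.3°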